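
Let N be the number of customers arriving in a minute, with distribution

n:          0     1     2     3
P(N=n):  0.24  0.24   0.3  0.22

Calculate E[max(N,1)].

1.74

E[max(N,1)] = Σ max(n,1)·P(N=n)
 = 1·0.24 + 1·0.24 + 2·0.3 + 3·0.22
 = 0.24 + 0.24 + 0.6 + 0.66
 = 1.74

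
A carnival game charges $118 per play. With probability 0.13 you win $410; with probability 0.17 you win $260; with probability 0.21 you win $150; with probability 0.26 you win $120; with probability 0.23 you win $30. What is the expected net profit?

E[payout] = 410·0.13 + 260·0.17 + 150·0.21 + 120·0.26 + 30·0.23
 = 53.3 + 44.2 + 31.5 + 31.2 + 6.9
 = 167.1
Net = 167.1 - 118 = 49.1

49.1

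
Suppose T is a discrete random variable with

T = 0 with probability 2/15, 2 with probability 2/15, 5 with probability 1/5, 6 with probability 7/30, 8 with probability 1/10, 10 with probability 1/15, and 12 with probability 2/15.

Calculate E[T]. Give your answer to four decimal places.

5.7333

E[T] = Σ t·P(T=t)
 = 0·2/15 + 2·2/15 + 5·1/5 + 6·7/30 + 8·1/10 + 10·1/15 + 12·2/15
 = 0 + 4/15 + 1 + 7/5 + 4/5 + 2/3 + 8/5
 = 86/15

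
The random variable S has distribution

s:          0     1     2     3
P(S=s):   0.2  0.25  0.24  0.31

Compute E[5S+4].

12.3

E[5S+4] = Σ (5s+4)·P(S=s)
 = 4·0.2 + 9·0.25 + 14·0.24 + 19·0.31
 = 0.8 + 2.25 + 3.36 + 5.89
 = 12.3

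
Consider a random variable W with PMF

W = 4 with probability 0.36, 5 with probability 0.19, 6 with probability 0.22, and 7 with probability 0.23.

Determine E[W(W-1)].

24.38

E[W(W-1)] = Σ w(w-1)·P(W=w)
 = 12·0.36 + 20·0.19 + 30·0.22 + 42·0.23
 = 4.32 + 3.8 + 6.6 + 9.66
 = 24.38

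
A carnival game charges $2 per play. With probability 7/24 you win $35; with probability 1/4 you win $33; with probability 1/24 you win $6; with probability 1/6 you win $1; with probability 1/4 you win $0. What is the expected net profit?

16.875

E[payout] = 35·7/24 + 33·1/4 + 6·1/24 + 1·1/6 + 0·1/4
 = 245/24 + 33/4 + 1/4 + 1/6 + 0
 = 151/8
Net = 151/8 - 2 = 135/8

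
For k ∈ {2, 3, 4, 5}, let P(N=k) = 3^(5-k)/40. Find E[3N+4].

11.35

E[3N+4] = Σ (3n+4)·P(N=n)
 = 10·27/40 + 13·9/40 + 16·3/40 + 19·1/40
 = 27/4 + 117/40 + 6/5 + 19/40
 = 227/20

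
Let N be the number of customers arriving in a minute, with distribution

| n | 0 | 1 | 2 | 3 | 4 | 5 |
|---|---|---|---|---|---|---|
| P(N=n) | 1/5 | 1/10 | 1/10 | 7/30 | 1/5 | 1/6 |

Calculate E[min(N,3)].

E[min(N,3)] = Σ min(n,3)·P(N=n)
 = 0·1/5 + 1·1/10 + 2·1/10 + 3·7/30 + 3·1/5 + 3·1/6
 = 0 + 1/10 + 1/5 + 7/10 + 3/5 + 1/2
 = 21/10

2.1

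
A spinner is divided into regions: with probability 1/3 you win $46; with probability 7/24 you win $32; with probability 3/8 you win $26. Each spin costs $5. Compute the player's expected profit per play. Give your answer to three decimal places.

E[payout] = 46·1/3 + 32·7/24 + 26·3/8
 = 46/3 + 28/3 + 39/4
 = 413/12
Net = 413/12 - 5 = 353/12

29.417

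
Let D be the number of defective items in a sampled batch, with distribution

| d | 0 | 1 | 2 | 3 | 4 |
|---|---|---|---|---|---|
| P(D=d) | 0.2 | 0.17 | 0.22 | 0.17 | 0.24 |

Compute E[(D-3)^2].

E[(D-3)^2] = Σ (d-3)^2·P(D=d)
 = 9·0.2 + 4·0.17 + 1·0.22 + 0·0.17 + 1·0.24
 = 1.8 + 0.68 + 0.22 + 0 + 0.24
 = 2.94

2.94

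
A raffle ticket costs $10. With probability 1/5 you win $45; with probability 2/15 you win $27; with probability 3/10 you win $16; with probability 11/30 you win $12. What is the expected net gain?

E[payout] = 45·1/5 + 27·2/15 + 16·3/10 + 12·11/30
 = 9 + 18/5 + 24/5 + 22/5
 = 109/5
Net = 109/5 - 10 = 59/5

11.8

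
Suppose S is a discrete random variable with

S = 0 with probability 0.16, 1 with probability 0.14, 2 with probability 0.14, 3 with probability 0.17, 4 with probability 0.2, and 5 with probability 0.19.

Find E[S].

E[S] = Σ s·P(S=s)
 = 0·0.16 + 1·0.14 + 2·0.14 + 3·0.17 + 4·0.2 + 5·0.19
 = 0 + 0.14 + 0.28 + 0.51 + 0.8 + 0.95
 = 2.68

2.68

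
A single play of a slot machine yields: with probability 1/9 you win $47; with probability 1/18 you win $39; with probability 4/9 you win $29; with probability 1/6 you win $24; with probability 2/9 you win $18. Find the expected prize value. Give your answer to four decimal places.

E[payout] = 47·1/9 + 39·1/18 + 29·4/9 + 24·1/6 + 18·2/9
 = 47/9 + 13/6 + 116/9 + 4 + 4
 = 509/18

28.2778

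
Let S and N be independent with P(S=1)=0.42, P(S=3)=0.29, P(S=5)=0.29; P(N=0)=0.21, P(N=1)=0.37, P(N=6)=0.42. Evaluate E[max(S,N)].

E[max(S,N)] = Σ_s Σ_n max(s,n) · P(S=s)P(N=n)
 = 1·0.0882 + 1·0.1554 + 6·0.1764 + 3·0.0609 + 3·0.1073 + 6·0.1218 + 5·0.0609 + 5·0.1073 + 6·0.1218
 = 0.0882 + 0.1554 + 1.0584 + 0.1827 + 0.3219 + 0.7308 + 0.3045 + 0.5365 + 0.7308
 = 4.1092

4.1092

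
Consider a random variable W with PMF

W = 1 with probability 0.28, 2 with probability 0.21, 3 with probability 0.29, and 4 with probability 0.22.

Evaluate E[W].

E[W] = Σ w·P(W=w)
 = 1·0.28 + 2·0.21 + 3·0.29 + 4·0.22
 = 0.28 + 0.42 + 0.87 + 0.88
 = 2.45

2.45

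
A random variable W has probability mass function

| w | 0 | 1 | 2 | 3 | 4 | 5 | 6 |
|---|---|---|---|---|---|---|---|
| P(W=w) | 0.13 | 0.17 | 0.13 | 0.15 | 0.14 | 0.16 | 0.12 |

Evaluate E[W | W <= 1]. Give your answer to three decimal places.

0.567

P(W <= 1) = 0.13 + 0.17 = 0.3.
E[W | W <= 1] = [0·0.13 + 1·0.17] / 0.3
 = 0.17 / 0.3
 = 17/30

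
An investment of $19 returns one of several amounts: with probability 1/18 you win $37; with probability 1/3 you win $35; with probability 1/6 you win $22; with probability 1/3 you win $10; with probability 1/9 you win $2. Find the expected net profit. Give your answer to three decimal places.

1.944

E[payout] = 37·1/18 + 35·1/3 + 22·1/6 + 10·1/3 + 2·1/9
 = 37/18 + 35/3 + 11/3 + 10/3 + 2/9
 = 377/18
Net = 377/18 - 19 = 35/18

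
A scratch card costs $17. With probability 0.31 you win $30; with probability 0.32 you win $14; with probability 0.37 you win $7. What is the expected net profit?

E[payout] = 30·0.31 + 14·0.32 + 7·0.37
 = 9.3 + 4.48 + 2.59
 = 16.37
Net = 16.37 - 17 = -0.63

-0.63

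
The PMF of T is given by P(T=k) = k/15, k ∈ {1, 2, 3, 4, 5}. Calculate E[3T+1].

E[3T+1] = Σ (3t+1)·P(T=t)
 = 4·1/15 + 7·2/15 + 10·1/5 + 13·4/15 + 16·1/3
 = 4/15 + 14/15 + 2 + 52/15 + 16/3
 = 12

12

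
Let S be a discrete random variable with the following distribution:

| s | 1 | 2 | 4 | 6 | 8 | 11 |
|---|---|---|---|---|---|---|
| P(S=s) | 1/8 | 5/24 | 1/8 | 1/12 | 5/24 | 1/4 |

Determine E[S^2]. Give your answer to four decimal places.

49.5417

E[S^2] = Σ s^2·P(S=s)
 = 1·1/8 + 4·5/24 + 16·1/8 + 36·1/12 + 64·5/24 + 121·1/4
 = 1/8 + 5/6 + 2 + 3 + 40/3 + 121/4
 = 1189/24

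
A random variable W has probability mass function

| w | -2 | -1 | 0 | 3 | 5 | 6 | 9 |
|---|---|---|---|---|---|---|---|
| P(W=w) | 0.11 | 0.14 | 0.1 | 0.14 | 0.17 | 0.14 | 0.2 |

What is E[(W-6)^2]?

20.73

E[(W-6)^2] = Σ (w-6)^2·P(W=w)
 = 64·0.11 + 49·0.14 + 36·0.1 + 9·0.14 + 1·0.17 + 0·0.14 + 9·0.2
 = 7.04 + 6.86 + 3.6 + 1.26 + 0.17 + 0 + 1.8
 = 20.73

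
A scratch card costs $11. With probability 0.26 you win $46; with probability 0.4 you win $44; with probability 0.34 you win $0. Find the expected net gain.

18.56

E[payout] = 46·0.26 + 44·0.4 + 0·0.34
 = 11.96 + 17.6 + 0
 = 29.56
Net = 29.56 - 11 = 18.56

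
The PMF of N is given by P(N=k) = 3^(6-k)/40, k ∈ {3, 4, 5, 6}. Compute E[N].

3.45

E[N] = Σ n·P(N=n)
 = 3·27/40 + 4·9/40 + 5·3/40 + 6·1/40
 = 81/40 + 9/10 + 3/8 + 3/20
 = 69/20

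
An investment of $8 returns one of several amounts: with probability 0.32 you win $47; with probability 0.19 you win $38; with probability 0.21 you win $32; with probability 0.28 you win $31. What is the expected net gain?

29.66

E[payout] = 47·0.32 + 38·0.19 + 32·0.21 + 31·0.28
 = 15.04 + 7.22 + 6.72 + 8.68
 = 37.66
Net = 37.66 - 8 = 29.66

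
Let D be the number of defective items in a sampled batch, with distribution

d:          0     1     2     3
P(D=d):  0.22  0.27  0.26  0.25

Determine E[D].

E[D] = Σ d·P(D=d)
 = 0·0.22 + 1·0.27 + 2·0.26 + 3·0.25
 = 0 + 0.27 + 0.52 + 0.75
 = 1.54

1.54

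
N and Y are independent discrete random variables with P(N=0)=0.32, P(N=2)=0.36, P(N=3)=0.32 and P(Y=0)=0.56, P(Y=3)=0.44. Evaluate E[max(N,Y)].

E[max(N,Y)] = Σ_n Σ_y max(n,y) · P(N=n)P(Y=y)
 = 0·0.1792 + 3·0.1408 + 2·0.2016 + 3·0.1584 + 3·0.1792 + 3·0.1408
 = 0 + 0.4224 + 0.4032 + 0.4752 + 0.5376 + 0.4224
 = 2.2608

2.2608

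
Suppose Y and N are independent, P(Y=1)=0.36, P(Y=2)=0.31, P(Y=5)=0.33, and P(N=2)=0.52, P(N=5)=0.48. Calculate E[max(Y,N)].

E[max(Y,N)] = Σ_y Σ_n max(y,n) · P(Y=y)P(N=n)
 = 2·0.1872 + 5·0.1728 + 2·0.1612 + 5·0.1488 + 5·0.1716 + 5·0.1584
 = 0.3744 + 0.864 + 0.3224 + 0.744 + 0.858 + 0.792
 = 3.9548

3.9548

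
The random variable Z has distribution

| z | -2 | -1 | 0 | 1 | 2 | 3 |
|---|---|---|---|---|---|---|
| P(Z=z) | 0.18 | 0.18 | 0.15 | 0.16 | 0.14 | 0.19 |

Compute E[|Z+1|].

1.83

E[|Z+1|] = Σ |z+1|·P(Z=z)
 = 1·0.18 + 0·0.18 + 1·0.15 + 2·0.16 + 3·0.14 + 4·0.19
 = 0.18 + 0 + 0.15 + 0.32 + 0.42 + 0.76
 = 1.83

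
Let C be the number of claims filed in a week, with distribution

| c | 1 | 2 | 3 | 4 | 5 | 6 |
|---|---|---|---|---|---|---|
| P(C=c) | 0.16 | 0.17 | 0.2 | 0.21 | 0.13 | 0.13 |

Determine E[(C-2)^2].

E[(C-2)^2] = Σ (c-2)^2·P(C=c)
 = 1·0.16 + 0·0.17 + 1·0.2 + 4·0.21 + 9·0.13 + 16·0.13
 = 0.16 + 0 + 0.2 + 0.84 + 1.17 + 2.08
 = 4.45

4.45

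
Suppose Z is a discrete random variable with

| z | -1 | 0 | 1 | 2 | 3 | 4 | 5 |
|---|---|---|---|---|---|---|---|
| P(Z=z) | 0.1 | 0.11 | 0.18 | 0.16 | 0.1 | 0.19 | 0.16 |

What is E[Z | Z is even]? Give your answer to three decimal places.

2.348

P(Z is even) = 0.11 + 0.16 + 0.19 = 0.46.
E[Z | Z is even] = [0·0.11 + 2·0.16 + 4·0.19] / 0.46
 = 1.08 / 0.46
 = 54/23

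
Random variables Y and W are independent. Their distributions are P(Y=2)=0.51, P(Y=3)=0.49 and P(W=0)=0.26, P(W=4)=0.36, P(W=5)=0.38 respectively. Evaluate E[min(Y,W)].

E[min(Y,W)] = Σ_y Σ_w min(y,w) · P(Y=y)P(W=w)
 = 0·0.1326 + 2·0.1836 + 2·0.1938 + 0·0.1274 + 3·0.1764 + 3·0.1862
 = 0 + 0.3672 + 0.3876 + 0 + 0.5292 + 0.5586
 = 1.8426

1.8426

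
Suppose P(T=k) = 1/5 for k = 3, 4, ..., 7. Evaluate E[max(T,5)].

5.6

E[max(T,5)] = Σ max(t,5)·P(T=t)
 = 5·1/5 + 5·1/5 + 5·1/5 + 6·1/5 + 7·1/5
 = 1 + 1 + 1 + 6/5 + 7/5
 = 28/5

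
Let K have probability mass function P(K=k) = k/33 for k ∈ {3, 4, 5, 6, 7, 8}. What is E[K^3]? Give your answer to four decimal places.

265.3030

E[K^3] = Σ k^3·P(K=k)
 = 27·1/11 + 64·4/33 + 125·5/33 + 216·2/11 + 343·7/33 + 512·8/33
 = 27/11 + 256/33 + 625/33 + 432/11 + 2401/33 + 4096/33
 = 8755/33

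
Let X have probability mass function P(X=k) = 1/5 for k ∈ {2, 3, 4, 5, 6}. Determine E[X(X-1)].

14

E[X(X-1)] = Σ x(x-1)·P(X=x)
 = 2·1/5 + 6·1/5 + 12·1/5 + 20·1/5 + 30·1/5
 = 2/5 + 6/5 + 12/5 + 4 + 6
 = 14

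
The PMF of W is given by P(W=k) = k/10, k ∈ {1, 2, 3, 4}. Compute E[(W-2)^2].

2

E[(W-2)^2] = Σ (w-2)^2·P(W=w)
 = 1·1/10 + 0·1/5 + 1·3/10 + 4·2/5
 = 1/10 + 0 + 3/10 + 8/5
 = 2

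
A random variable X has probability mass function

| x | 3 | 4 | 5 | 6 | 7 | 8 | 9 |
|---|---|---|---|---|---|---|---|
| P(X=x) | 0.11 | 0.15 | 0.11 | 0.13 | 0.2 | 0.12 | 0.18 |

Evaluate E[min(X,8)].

E[min(X,8)] = Σ min(x,8)·P(X=x)
 = 3·0.11 + 4·0.15 + 5·0.11 + 6·0.13 + 7·0.2 + 8·0.12 + 8·0.18
 = 0.33 + 0.6 + 0.55 + 0.78 + 1.4 + 0.96 + 1.44
 = 6.06

6.06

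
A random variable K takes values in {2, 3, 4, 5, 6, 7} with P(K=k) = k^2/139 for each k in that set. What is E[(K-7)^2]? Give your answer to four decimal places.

3.7698

E[(K-7)^2] = Σ (k-7)^2·P(K=k)
 = 25·4/139 + 16·9/139 + 9·16/139 + 4·25/139 + 1·36/139 + 0·49/139
 = 100/139 + 144/139 + 144/139 + 100/139 + 36/139 + 0
 = 524/139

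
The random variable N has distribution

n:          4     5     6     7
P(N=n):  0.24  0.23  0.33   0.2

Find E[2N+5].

15.98

E[2N+5] = Σ (2n+5)·P(N=n)
 = 13·0.24 + 15·0.23 + 17·0.33 + 19·0.2
 = 3.12 + 3.45 + 5.61 + 3.8
 = 15.98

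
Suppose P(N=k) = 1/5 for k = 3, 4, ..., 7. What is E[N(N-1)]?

22

E[N(N-1)] = Σ n(n-1)·P(N=n)
 = 6·1/5 + 12·1/5 + 20·1/5 + 30·1/5 + 42·1/5
 = 6/5 + 12/5 + 4 + 6 + 42/5
 = 22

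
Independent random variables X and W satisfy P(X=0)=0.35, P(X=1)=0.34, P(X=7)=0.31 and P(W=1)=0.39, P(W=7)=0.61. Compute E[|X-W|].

E[|X-W|] = Σ_x Σ_w |x-w| · P(X=x)P(W=w)
 = 1·0.1365 + 7·0.2135 + 0·0.1326 + 6·0.2074 + 6·0.1209 + 0·0.1891
 = 0.1365 + 1.4945 + 0 + 1.2444 + 0.7254 + 0
 = 3.6008

3.6008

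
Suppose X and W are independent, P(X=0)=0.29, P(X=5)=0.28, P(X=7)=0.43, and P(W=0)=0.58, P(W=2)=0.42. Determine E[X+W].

5.25

E[X+W] = Σ_x Σ_w (x+w) · P(X=x)P(W=w)
 = 0·0.1682 + 2·0.1218 + 5·0.1624 + 7·0.1176 + 7·0.2494 + 9·0.1806
 = 0 + 0.2436 + 0.812 + 0.8232 + 1.7458 + 1.6254
 = 5.25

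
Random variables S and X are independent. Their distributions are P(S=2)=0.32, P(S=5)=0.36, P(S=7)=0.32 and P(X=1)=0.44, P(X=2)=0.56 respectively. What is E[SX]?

7.3008

E[SX] = Σ_s Σ_x sx · P(S=s)P(X=x)
 = 2·0.1408 + 4·0.1792 + 5·0.1584 + 10·0.2016 + 7·0.1408 + 14·0.1792
 = 0.2816 + 0.7168 + 0.792 + 2.016 + 0.9856 + 2.5088
 = 7.3008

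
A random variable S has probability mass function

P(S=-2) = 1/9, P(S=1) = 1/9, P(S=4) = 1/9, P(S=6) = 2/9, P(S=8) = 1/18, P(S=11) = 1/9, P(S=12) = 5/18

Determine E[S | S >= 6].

P(S >= 6) = 2/9 + 1/18 + 1/9 + 5/18 = 2/3.
E[S | S >= 6] = [6·2/9 + 8·1/18 + 11·1/9 + 12·5/18] / (2/3)
 = 19/3 / (2/3)
 = 19/2

9.5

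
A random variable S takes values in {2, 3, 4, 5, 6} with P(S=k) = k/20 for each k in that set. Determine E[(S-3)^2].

4

E[(S-3)^2] = Σ (s-3)^2·P(S=s)
 = 1·1/10 + 0·3/20 + 1·1/5 + 4·1/4 + 9·3/10
 = 1/10 + 0 + 1/5 + 1 + 27/10
 = 4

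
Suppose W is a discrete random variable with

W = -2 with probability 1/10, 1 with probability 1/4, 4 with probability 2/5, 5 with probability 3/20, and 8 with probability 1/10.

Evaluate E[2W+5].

E[2W+5] = Σ (2w+5)·P(W=w)
 = 1·1/10 + 7·1/4 + 13·2/5 + 15·3/20 + 21·1/10
 = 1/10 + 7/4 + 26/5 + 9/4 + 21/10
 = 57/5

11.4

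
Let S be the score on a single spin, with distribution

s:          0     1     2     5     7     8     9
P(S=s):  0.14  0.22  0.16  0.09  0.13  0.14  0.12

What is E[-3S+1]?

E[-3S+1] = Σ (-3s+1)·P(S=s)
 = 1·0.14 + (-2)·0.22 + (-5)·0.16 + (-14)·0.09 + (-20)·0.13 + (-23)·0.14 + (-26)·0.12
 = 0.14 + (-0.44) + (-0.8) + (-1.26) + (-2.6) + (-3.22) + (-3.12)
 = -11.3

-11.3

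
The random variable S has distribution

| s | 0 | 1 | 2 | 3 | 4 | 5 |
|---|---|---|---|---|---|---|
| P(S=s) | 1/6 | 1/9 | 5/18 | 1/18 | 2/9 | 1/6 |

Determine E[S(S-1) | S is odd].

11

P(S is odd) = 1/9 + 1/18 + 1/6 = 1/3.
E[S(S-1) | S is odd] = [0·1/9 + 6·1/18 + 20·1/6] / (1/3)
 = 11/3 / (1/3)
 = 11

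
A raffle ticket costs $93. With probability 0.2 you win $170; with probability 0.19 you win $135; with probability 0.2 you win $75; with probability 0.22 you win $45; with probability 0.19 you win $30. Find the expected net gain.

-2.75

E[payout] = 170·0.2 + 135·0.19 + 75·0.2 + 45·0.22 + 30·0.19
 = 34 + 25.65 + 15 + 9.9 + 5.7
 = 90.25
Net = 90.25 - 93 = -2.75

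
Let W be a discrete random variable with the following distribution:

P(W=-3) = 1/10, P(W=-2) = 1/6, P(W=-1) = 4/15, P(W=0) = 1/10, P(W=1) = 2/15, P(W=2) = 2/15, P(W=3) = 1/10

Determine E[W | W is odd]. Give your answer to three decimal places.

-0.222

P(W is odd) = 1/10 + 4/15 + 2/15 + 1/10 = 3/5.
E[W | W is odd] = [(-3)·1/10 + (-1)·4/15 + 1·2/15 + 3·1/10] / (3/5)
 = -2/15 / (3/5)
 = -2/9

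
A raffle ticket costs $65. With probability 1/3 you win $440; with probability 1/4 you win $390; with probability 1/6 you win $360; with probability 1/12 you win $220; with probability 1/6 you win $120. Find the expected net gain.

E[payout] = 440·1/3 + 390·1/4 + 360·1/6 + 220·1/12 + 120·1/6
 = 440/3 + 195/2 + 60 + 55/3 + 20
 = 685/2
Net = 685/2 - 65 = 555/2

277.5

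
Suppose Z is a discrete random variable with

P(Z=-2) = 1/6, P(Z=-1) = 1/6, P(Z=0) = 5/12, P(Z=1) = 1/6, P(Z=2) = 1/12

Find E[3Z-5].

E[3Z-5] = Σ (3z-5)·P(Z=z)
 = (-11)·1/6 + (-8)·1/6 + (-5)·5/12 + (-2)·1/6 + 1·1/12
 = (-11/6) + (-4/3) + (-25/12) + (-1/3) + 1/12
 = -11/2

-5.5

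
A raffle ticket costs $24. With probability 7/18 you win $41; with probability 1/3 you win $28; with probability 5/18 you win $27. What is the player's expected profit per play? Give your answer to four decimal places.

8.7778

E[payout] = 41·7/18 + 28·1/3 + 27·5/18
 = 287/18 + 28/3 + 15/2
 = 295/9
Net = 295/9 - 24 = 79/9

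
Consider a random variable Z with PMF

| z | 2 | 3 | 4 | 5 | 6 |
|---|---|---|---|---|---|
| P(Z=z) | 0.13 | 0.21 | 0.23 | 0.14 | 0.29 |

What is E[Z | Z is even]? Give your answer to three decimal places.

4.492

P(Z is even) = 0.13 + 0.23 + 0.29 = 0.65.
E[Z | Z is even] = [2·0.13 + 4·0.23 + 6·0.29] / 0.65
 = 2.92 / 0.65
 = 292/65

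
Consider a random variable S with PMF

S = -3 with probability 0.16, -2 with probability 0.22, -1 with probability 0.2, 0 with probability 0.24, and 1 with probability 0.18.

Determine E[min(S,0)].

-1.12

E[min(S,0)] = Σ min(s,0)·P(S=s)
 = (-3)·0.16 + (-2)·0.22 + (-1)·0.2 + 0·0.24 + 0·0.18
 = (-0.48) + (-0.44) + (-0.2) + 0 + 0
 = -1.12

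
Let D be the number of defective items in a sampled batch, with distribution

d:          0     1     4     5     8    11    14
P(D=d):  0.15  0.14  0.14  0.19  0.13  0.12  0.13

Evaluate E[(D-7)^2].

22.83

E[(D-7)^2] = Σ (d-7)^2·P(D=d)
 = 49·0.15 + 36·0.14 + 9·0.14 + 4·0.19 + 1·0.13 + 16·0.12 + 49·0.13
 = 7.35 + 5.04 + 1.26 + 0.76 + 0.13 + 1.92 + 6.37
 = 22.83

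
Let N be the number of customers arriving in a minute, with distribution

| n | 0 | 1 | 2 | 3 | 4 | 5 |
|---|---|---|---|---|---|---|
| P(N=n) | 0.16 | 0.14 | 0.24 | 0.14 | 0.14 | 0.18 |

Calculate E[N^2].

E[N^2] = Σ n^2·P(N=n)
 = 0·0.16 + 1·0.14 + 4·0.24 + 9·0.14 + 16·0.14 + 25·0.18
 = 0 + 0.14 + 0.96 + 1.26 + 2.24 + 4.5
 = 9.1

9.1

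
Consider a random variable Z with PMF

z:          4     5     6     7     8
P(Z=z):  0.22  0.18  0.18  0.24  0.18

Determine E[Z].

E[Z] = Σ z·P(Z=z)
 = 4·0.22 + 5·0.18 + 6·0.18 + 7·0.24 + 8·0.18
 = 0.88 + 0.9 + 1.08 + 1.68 + 1.44
 = 5.98

5.98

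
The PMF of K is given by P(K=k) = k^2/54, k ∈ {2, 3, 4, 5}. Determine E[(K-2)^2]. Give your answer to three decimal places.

5.519

E[(K-2)^2] = Σ (k-2)^2·P(K=k)
 = 0·2/27 + 1·1/6 + 4·8/27 + 9·25/54
 = 0 + 1/6 + 32/27 + 25/6
 = 149/27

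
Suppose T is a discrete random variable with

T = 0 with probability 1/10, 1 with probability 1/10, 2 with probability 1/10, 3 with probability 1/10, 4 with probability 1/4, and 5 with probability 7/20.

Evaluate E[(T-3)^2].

3.05

E[(T-3)^2] = Σ (t-3)^2·P(T=t)
 = 9·1/10 + 4·1/10 + 1·1/10 + 0·1/10 + 1·1/4 + 4·7/20
 = 9/10 + 2/5 + 1/10 + 0 + 1/4 + 7/5
 = 61/20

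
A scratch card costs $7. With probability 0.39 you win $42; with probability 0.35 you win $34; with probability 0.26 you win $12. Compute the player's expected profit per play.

24.4

E[payout] = 42·0.39 + 34·0.35 + 12·0.26
 = 16.38 + 11.9 + 3.12
 = 31.4
Net = 31.4 - 7 = 24.4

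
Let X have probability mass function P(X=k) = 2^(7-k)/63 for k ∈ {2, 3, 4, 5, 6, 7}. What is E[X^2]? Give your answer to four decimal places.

E[X^2] = Σ x^2·P(X=x)
 = 4·32/63 + 9·16/63 + 16·8/63 + 25·4/63 + 36·2/63 + 49·1/63
 = 128/63 + 16/7 + 128/63 + 100/63 + 8/7 + 7/9
 = 69/7

9.8571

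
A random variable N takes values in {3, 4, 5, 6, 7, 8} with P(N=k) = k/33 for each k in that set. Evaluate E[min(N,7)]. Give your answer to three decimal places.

E[min(N,7)] = Σ min(n,7)·P(N=n)
 = 3·1/11 + 4·4/33 + 5·5/33 + 6·2/11 + 7·7/33 + 7·8/33
 = 3/11 + 16/33 + 25/33 + 12/11 + 49/33 + 56/33
 = 191/33

5.788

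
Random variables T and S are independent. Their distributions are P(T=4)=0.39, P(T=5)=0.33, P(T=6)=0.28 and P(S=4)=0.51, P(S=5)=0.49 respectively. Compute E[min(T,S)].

E[min(T,S)] = Σ_t Σ_s min(t,s) · P(T=t)P(S=s)
 = 4·0.1989 + 4·0.1911 + 4·0.1683 + 5·0.1617 + 4·0.1428 + 5·0.1372
 = 0.7956 + 0.7644 + 0.6732 + 0.8085 + 0.5712 + 0.686
 = 4.2989

4.2989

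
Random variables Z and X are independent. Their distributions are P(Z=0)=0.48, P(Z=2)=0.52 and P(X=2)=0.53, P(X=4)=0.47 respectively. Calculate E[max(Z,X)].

2.94

E[max(Z,X)] = Σ_z Σ_x max(z,x) · P(Z=z)P(X=x)
 = 2·0.2544 + 4·0.2256 + 2·0.2756 + 4·0.2444
 = 0.5088 + 0.9024 + 0.5512 + 0.9776
 = 2.94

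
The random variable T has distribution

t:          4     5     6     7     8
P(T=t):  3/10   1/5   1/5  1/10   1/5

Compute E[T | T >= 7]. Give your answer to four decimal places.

7.6667

P(T >= 7) = 1/10 + 1/5 = 3/10.
E[T | T >= 7] = [7·1/10 + 8·1/5] / (3/10)
 = 23/10 / (3/10)
 = 23/3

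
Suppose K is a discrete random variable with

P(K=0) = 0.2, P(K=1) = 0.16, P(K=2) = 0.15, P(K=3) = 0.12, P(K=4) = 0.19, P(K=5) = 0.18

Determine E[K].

2.48

E[K] = Σ k·P(K=k)
 = 0·0.2 + 1·0.16 + 2·0.15 + 3·0.12 + 4·0.19 + 5·0.18
 = 0 + 0.16 + 0.3 + 0.36 + 0.76 + 0.9
 = 2.48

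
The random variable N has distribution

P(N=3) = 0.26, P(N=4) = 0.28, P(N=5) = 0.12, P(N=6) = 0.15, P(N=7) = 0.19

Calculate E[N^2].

E[N^2] = Σ n^2·P(N=n)
 = 9·0.26 + 16·0.28 + 25·0.12 + 36·0.15 + 49·0.19
 = 2.34 + 4.48 + 3 + 5.4 + 9.31
 = 24.53

24.53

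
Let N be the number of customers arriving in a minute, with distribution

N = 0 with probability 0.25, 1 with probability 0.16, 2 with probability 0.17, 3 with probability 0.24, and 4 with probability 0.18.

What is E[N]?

1.94

E[N] = Σ n·P(N=n)
 = 0·0.25 + 1·0.16 + 2·0.17 + 3·0.24 + 4·0.18
 = 0 + 0.16 + 0.34 + 0.72 + 0.72
 = 1.94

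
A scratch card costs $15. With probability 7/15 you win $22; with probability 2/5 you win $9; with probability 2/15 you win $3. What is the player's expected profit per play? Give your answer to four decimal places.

-0.7333

E[payout] = 22·7/15 + 9·2/5 + 3·2/15
 = 154/15 + 18/5 + 2/5
 = 214/15
Net = 214/15 - 15 = -11/15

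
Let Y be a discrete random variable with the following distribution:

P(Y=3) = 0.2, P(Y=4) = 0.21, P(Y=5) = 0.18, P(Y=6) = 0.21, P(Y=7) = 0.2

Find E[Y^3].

E[Y^3] = Σ y^3·P(Y=y)
 = 27·0.2 + 64·0.21 + 125·0.18 + 216·0.21 + 343·0.2
 = 5.4 + 13.44 + 22.5 + 45.36 + 68.6
 = 155.3

155.3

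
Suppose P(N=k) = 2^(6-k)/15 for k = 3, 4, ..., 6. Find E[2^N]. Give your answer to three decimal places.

17.067

E[2^N] = Σ 2^n·P(N=n)
 = 8·8/15 + 16·4/15 + 32·2/15 + 64·1/15
 = 64/15 + 64/15 + 64/15 + 64/15
 = 256/15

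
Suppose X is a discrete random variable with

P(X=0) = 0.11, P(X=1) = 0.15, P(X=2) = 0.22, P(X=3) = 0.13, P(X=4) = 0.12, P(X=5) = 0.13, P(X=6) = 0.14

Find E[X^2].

E[X^2] = Σ x^2·P(X=x)
 = 0·0.11 + 1·0.15 + 4·0.22 + 9·0.13 + 16·0.12 + 25·0.13 + 36·0.14
 = 0 + 0.15 + 0.88 + 1.17 + 1.92 + 3.25 + 5.04
 = 12.41

12.41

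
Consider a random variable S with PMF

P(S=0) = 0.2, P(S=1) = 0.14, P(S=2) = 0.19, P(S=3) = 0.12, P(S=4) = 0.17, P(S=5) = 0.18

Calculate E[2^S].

E[2^S] = Σ 2^s·P(S=s)
 = 1·0.2 + 2·0.14 + 4·0.19 + 8·0.12 + 16·0.17 + 32·0.18
 = 0.2 + 0.28 + 0.76 + 0.96 + 2.72 + 5.76
 = 10.68

10.68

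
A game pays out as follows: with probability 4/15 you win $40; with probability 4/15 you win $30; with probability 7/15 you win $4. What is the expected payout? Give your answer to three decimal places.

E[payout] = 40·4/15 + 30·4/15 + 4·7/15
 = 32/3 + 8 + 28/15
 = 308/15

20.533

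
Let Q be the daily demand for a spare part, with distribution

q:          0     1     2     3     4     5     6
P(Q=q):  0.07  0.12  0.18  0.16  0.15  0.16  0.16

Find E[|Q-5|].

2

E[|Q-5|] = Σ |q-5|·P(Q=q)
 = 5·0.07 + 4·0.12 + 3·0.18 + 2·0.16 + 1·0.15 + 0·0.16 + 1·0.16
 = 0.35 + 0.48 + 0.54 + 0.32 + 0.15 + 0 + 0.16
 = 2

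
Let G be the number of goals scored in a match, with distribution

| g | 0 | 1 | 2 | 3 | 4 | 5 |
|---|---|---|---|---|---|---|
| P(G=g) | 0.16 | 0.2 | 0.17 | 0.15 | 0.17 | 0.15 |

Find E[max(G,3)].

E[max(G,3)] = Σ max(g,3)·P(G=g)
 = 3·0.16 + 3·0.2 + 3·0.17 + 3·0.15 + 4·0.17 + 5·0.15
 = 0.48 + 0.6 + 0.51 + 0.45 + 0.68 + 0.75
 = 3.47

3.47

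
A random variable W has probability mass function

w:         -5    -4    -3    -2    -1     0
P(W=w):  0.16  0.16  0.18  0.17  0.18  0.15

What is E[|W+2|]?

1.46

E[|W+2|] = Σ |w+2|·P(W=w)
 = 3·0.16 + 2·0.16 + 1·0.18 + 0·0.17 + 1·0.18 + 2·0.15
 = 0.48 + 0.32 + 0.18 + 0 + 0.18 + 0.3
 = 1.46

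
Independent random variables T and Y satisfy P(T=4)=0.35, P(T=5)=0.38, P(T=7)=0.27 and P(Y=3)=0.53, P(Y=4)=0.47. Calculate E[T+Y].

E[T+Y] = Σ_t Σ_y (t+y) · P(T=t)P(Y=y)
 = 7·0.1855 + 8·0.1645 + 8·0.2014 + 9·0.1786 + 10·0.1431 + 11·0.1269
 = 1.2985 + 1.316 + 1.6112 + 1.6074 + 1.431 + 1.3959
 = 8.66

8.66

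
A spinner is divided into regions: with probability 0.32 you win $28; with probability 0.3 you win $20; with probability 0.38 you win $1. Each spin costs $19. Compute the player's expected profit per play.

E[payout] = 28·0.32 + 20·0.3 + 1·0.38
 = 8.96 + 6 + 0.38
 = 15.34
Net = 15.34 - 19 = -3.66

-3.66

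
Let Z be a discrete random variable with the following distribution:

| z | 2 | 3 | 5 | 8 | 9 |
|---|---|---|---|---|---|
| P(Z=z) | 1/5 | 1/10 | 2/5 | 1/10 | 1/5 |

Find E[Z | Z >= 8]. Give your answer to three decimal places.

8.667

P(Z >= 8) = 1/10 + 1/5 = 3/10.
E[Z | Z >= 8] = [8·1/10 + 9·1/5] / (3/10)
 = 13/5 / (3/10)
 = 26/3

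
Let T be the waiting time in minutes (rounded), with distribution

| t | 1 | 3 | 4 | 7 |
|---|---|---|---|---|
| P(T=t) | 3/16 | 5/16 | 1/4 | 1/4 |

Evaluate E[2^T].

E[2^T] = Σ 2^t·P(T=t)
 = 2·3/16 + 8·5/16 + 16·1/4 + 128·1/4
 = 3/8 + 5/2 + 4 + 32
 = 311/8

38.875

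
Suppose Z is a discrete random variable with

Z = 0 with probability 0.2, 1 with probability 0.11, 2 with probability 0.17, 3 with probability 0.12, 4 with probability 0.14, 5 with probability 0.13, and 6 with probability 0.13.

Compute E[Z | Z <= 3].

1.35

P(Z <= 3) = 0.2 + 0.11 + 0.17 + 0.12 = 0.6.
E[Z | Z <= 3] = [0·0.2 + 1·0.11 + 2·0.17 + 3·0.12] / 0.6
 = 0.81 / 0.6
 = 27/20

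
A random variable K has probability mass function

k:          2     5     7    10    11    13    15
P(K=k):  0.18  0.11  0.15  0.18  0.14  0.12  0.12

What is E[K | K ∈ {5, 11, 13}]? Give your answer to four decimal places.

P(K ∈ {5, 11, 13}) = 0.11 + 0.14 + 0.12 = 0.37.
E[K | K ∈ {5, 11, 13}] = [5·0.11 + 11·0.14 + 13·0.12] / 0.37
 = 3.65 / 0.37
 = 365/37

9.8649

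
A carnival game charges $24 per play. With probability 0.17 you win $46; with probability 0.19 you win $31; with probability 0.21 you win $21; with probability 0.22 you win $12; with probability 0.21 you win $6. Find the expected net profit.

E[payout] = 46·0.17 + 31·0.19 + 21·0.21 + 12·0.22 + 6·0.21
 = 7.82 + 5.89 + 4.41 + 2.64 + 1.26
 = 22.02
Net = 22.02 - 24 = -1.98

-1.98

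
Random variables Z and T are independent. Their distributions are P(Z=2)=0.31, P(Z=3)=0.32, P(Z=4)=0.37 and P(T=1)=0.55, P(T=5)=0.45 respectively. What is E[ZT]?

E[ZT] = Σ_z Σ_t zt · P(Z=z)P(T=t)
 = 2·0.1705 + 10·0.1395 + 3·0.176 + 15·0.144 + 4·0.2035 + 20·0.1665
 = 0.341 + 1.395 + 0.528 + 2.16 + 0.814 + 3.33
 = 8.568

8.568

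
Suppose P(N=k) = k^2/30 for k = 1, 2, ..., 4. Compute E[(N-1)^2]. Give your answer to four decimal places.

6.1333

E[(N-1)^2] = Σ (n-1)^2·P(N=n)
 = 0·1/30 + 1·2/15 + 4·3/10 + 9·8/15
 = 0 + 2/15 + 6/5 + 24/5
 = 92/15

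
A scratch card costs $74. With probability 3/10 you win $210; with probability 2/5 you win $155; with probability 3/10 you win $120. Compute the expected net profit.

E[payout] = 210·3/10 + 155·2/5 + 120·3/10
 = 63 + 62 + 36
 = 161
Net = 161 - 74 = 87

87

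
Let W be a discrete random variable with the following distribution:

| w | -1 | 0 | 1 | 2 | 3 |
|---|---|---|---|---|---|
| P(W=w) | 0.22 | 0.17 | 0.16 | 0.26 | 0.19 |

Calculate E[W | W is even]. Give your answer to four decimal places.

P(W is even) = 0.17 + 0.26 = 0.43.
E[W | W is even] = [0·0.17 + 2·0.26] / 0.43
 = 0.52 / 0.43
 = 52/43

1.2093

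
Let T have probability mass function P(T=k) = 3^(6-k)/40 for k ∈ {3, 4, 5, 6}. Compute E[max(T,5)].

5.025

E[max(T,5)] = Σ max(t,5)·P(T=t)
 = 5·27/40 + 5·9/40 + 5·3/40 + 6·1/40
 = 27/8 + 9/8 + 3/8 + 3/20
 = 201/40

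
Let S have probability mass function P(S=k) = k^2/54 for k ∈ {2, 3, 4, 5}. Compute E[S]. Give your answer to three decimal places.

4.148

E[S] = Σ s·P(S=s)
 = 2·2/27 + 3·1/6 + 4·8/27 + 5·25/54
 = 4/27 + 1/2 + 32/27 + 125/54
 = 112/27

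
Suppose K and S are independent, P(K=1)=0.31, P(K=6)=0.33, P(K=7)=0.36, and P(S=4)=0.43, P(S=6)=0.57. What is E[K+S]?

E[K+S] = Σ_k Σ_s (k+s) · P(K=k)P(S=s)
 = 5·0.1333 + 7·0.1767 + 10·0.1419 + 12·0.1881 + 11·0.1548 + 13·0.2052
 = 0.6665 + 1.2369 + 1.419 + 2.2572 + 1.7028 + 2.6676
 = 9.95

9.95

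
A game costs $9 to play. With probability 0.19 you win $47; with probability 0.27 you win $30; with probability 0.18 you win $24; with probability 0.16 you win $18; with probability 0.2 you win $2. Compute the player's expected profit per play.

E[payout] = 47·0.19 + 30·0.27 + 24·0.18 + 18·0.16 + 2·0.2
 = 8.93 + 8.1 + 4.32 + 2.88 + 0.4
 = 24.63
Net = 24.63 - 9 = 15.63

15.63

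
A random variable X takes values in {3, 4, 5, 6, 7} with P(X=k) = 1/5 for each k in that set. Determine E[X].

E[X] = Σ x·P(X=x)
 = 3·1/5 + 4·1/5 + 5·1/5 + 6·1/5 + 7·1/5
 = 3/5 + 4/5 + 1 + 6/5 + 7/5
 = 5

5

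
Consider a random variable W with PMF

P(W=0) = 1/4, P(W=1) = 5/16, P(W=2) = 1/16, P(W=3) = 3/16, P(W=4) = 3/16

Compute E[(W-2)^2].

2.25

E[(W-2)^2] = Σ (w-2)^2·P(W=w)
 = 4·1/4 + 1·5/16 + 0·1/16 + 1·3/16 + 4·3/16
 = 1 + 5/16 + 0 + 3/16 + 3/4
 = 9/4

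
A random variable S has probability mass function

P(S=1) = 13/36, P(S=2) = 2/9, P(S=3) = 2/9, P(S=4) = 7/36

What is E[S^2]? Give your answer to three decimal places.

E[S^2] = Σ s^2·P(S=s)
 = 1·13/36 + 4·2/9 + 9·2/9 + 16·7/36
 = 13/36 + 8/9 + 2 + 28/9
 = 229/36

6.361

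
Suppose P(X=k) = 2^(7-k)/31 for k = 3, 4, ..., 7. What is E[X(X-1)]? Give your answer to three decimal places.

12.065

E[X(X-1)] = Σ x(x-1)·P(X=x)
 = 6·16/31 + 12·8/31 + 20·4/31 + 30·2/31 + 42·1/31
 = 96/31 + 96/31 + 80/31 + 60/31 + 42/31
 = 374/31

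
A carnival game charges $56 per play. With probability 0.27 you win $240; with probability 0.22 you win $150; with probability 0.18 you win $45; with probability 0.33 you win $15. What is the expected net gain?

54.85

E[payout] = 240·0.27 + 150·0.22 + 45·0.18 + 15·0.33
 = 64.8 + 33 + 8.1 + 4.95
 = 110.85
Net = 110.85 - 56 = 54.85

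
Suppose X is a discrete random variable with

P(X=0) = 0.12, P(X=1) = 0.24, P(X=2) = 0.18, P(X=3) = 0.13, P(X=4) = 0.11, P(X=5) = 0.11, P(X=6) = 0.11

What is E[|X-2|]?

1.6

E[|X-2|] = Σ |x-2|·P(X=x)
 = 2·0.12 + 1·0.24 + 0·0.18 + 1·0.13 + 2·0.11 + 3·0.11 + 4·0.11
 = 0.24 + 0.24 + 0 + 0.13 + 0.22 + 0.33 + 0.44
 = 1.6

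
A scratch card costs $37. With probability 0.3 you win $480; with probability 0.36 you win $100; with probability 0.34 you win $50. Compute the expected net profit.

E[payout] = 480·0.3 + 100·0.36 + 50·0.34
 = 144 + 36 + 17
 = 197
Net = 197 - 37 = 160

160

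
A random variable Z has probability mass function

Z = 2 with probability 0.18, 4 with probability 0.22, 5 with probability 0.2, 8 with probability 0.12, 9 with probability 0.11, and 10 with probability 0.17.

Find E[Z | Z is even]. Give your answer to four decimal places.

P(Z is even) = 0.18 + 0.22 + 0.12 + 0.17 = 0.69.
E[Z | Z is even] = [2·0.18 + 4·0.22 + 8·0.12 + 10·0.17] / 0.69
 = 3.9 / 0.69
 = 130/23

5.6522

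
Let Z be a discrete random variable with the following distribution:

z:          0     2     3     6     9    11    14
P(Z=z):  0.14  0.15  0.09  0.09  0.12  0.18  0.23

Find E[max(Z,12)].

12.46

E[max(Z,12)] = Σ max(z,12)·P(Z=z)
 = 12·0.14 + 12·0.15 + 12·0.09 + 12·0.09 + 12·0.12 + 12·0.18 + 14·0.23
 = 1.68 + 1.8 + 1.08 + 1.08 + 1.44 + 2.16 + 3.22
 = 12.46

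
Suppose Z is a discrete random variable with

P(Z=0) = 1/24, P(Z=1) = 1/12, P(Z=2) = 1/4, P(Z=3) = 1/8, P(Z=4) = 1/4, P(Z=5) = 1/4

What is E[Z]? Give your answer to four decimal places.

3.2083

E[Z] = Σ z·P(Z=z)
 = 0·1/24 + 1·1/12 + 2·1/4 + 3·1/8 + 4·1/4 + 5·1/4
 = 0 + 1/12 + 1/2 + 3/8 + 1 + 5/4
 = 77/24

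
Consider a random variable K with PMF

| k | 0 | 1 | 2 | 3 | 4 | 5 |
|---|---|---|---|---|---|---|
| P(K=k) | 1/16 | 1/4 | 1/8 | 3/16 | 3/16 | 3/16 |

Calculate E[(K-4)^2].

4.125

E[(K-4)^2] = Σ (k-4)^2·P(K=k)
 = 16·1/16 + 9·1/4 + 4·1/8 + 1·3/16 + 0·3/16 + 1·3/16
 = 1 + 9/4 + 1/2 + 3/16 + 0 + 3/16
 = 33/8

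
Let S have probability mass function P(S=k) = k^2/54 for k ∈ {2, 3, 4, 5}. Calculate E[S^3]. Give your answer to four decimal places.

E[S^3] = Σ s^3·P(S=s)
 = 8·2/27 + 27·1/6 + 64·8/27 + 125·25/54
 = 16/27 + 9/2 + 512/27 + 3125/54
 = 2212/27

81.9259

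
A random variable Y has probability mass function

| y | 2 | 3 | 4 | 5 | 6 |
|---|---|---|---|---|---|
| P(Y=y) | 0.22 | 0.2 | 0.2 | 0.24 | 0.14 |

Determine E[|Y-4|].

E[|Y-4|] = Σ |y-4|·P(Y=y)
 = 2·0.22 + 1·0.2 + 0·0.2 + 1·0.24 + 2·0.14
 = 0.44 + 0.2 + 0 + 0.24 + 0.28
 = 1.16

1.16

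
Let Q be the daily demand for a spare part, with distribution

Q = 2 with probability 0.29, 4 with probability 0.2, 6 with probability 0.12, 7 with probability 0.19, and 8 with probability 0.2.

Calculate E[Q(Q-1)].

E[Q(Q-1)] = Σ q(q-1)·P(Q=q)
 = 2·0.29 + 12·0.2 + 30·0.12 + 42·0.19 + 56·0.2
 = 0.58 + 2.4 + 3.6 + 7.98 + 11.2
 = 25.76

25.76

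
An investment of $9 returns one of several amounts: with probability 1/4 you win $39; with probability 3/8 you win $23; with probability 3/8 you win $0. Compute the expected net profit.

9.375

E[payout] = 39·1/4 + 23·3/8 + 0·3/8
 = 39/4 + 69/8 + 0
 = 147/8
Net = 147/8 - 9 = 75/8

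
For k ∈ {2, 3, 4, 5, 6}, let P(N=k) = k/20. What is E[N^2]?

E[N^2] = Σ n^2·P(N=n)
 = 4·1/10 + 9·3/20 + 16·1/5 + 25·1/4 + 36·3/10
 = 2/5 + 27/20 + 16/5 + 25/4 + 54/5
 = 22

22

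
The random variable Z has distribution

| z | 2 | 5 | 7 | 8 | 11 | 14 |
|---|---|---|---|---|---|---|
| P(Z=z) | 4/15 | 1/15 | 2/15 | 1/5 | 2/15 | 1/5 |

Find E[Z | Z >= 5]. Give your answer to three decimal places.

9.727

P(Z >= 5) = 1/15 + 2/15 + 1/5 + 2/15 + 1/5 = 11/15.
E[Z | Z >= 5] = [5·1/15 + 7·2/15 + 8·1/5 + 11·2/15 + 14·1/5] / (11/15)
 = 107/15 / (11/15)
 = 107/11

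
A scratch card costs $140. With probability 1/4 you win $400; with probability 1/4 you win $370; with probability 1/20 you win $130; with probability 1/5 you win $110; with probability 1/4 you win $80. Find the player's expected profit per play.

E[payout] = 400·1/4 + 370·1/4 + 130·1/20 + 110·1/5 + 80·1/4
 = 100 + 185/2 + 13/2 + 22 + 20
 = 241
Net = 241 - 140 = 101

101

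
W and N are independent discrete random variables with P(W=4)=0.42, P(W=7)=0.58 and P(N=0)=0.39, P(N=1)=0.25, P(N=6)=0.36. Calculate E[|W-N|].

3.9348

E[|W-N|] = Σ_w Σ_n |w-n| · P(W=w)P(N=n)
 = 4·0.1638 + 3·0.105 + 2·0.1512 + 7·0.2262 + 6·0.145 + 1·0.2088
 = 0.6552 + 0.315 + 0.3024 + 1.5834 + 0.87 + 0.2088
 = 3.9348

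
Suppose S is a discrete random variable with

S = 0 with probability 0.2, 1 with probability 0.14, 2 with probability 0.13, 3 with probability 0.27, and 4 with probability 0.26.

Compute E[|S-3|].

E[|S-3|] = Σ |s-3|·P(S=s)
 = 3·0.2 + 2·0.14 + 1·0.13 + 0·0.27 + 1·0.26
 = 0.6 + 0.28 + 0.13 + 0 + 0.26
 = 1.27

1.27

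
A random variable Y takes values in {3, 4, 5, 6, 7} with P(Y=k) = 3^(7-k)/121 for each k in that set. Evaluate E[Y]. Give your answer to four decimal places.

E[Y] = Σ y·P(Y=y)
 = 3·81/121 + 4·27/121 + 5·9/121 + 6·3/121 + 7·1/121
 = 243/121 + 108/121 + 45/121 + 18/121 + 7/121
 = 421/121

3.4793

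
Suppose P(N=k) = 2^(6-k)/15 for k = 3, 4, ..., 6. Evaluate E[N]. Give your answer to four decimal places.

3.7333

E[N] = Σ n·P(N=n)
 = 3·8/15 + 4·4/15 + 5·2/15 + 6·1/15
 = 8/5 + 16/15 + 2/3 + 2/5
 = 56/15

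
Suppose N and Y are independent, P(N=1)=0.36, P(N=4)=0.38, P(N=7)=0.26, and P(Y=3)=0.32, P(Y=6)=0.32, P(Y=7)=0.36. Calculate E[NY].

E[NY] = Σ_n Σ_y ny · P(N=n)P(Y=y)
 = 3·0.1152 + 6·0.1152 + 7·0.1296 + 12·0.1216 + 24·0.1216 + 28·0.1368 + 21·0.0832 + 42·0.0832 + 49·0.0936
 = 0.3456 + 0.6912 + 0.9072 + 1.4592 + 2.9184 + 3.8304 + 1.7472 + 3.4944 + 4.5864
 = 19.98

19.98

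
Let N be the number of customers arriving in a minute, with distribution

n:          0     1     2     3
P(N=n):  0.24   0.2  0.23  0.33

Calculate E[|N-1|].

1.13

E[|N-1|] = Σ |n-1|·P(N=n)
 = 1·0.24 + 0·0.2 + 1·0.23 + 2·0.33
 = 0.24 + 0 + 0.23 + 0.66
 = 1.13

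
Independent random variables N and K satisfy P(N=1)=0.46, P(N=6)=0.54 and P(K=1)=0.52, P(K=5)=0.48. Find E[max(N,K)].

E[max(N,K)] = Σ_n Σ_k max(n,k) · P(N=n)P(K=k)
 = 1·0.2392 + 5·0.2208 + 6·0.2808 + 6·0.2592
 = 0.2392 + 1.104 + 1.6848 + 1.5552
 = 4.5832

4.5832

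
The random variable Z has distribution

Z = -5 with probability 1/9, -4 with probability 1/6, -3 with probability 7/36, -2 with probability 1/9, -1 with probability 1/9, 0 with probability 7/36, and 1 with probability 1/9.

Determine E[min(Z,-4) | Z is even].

P(Z is even) = 1/6 + 1/9 + 7/36 = 17/36.
E[min(Z,-4) | Z is even] = [(-4)·1/6 + (-4)·1/9 + (-4)·7/36] / (17/36)
 = -17/9 / (17/36)
 = -4

-4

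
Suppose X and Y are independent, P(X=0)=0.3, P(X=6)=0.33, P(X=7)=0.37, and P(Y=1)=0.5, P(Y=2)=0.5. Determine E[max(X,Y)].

E[max(X,Y)] = Σ_x Σ_y max(x,y) · P(X=x)P(Y=y)
 = 1·0.15 + 2·0.15 + 6·0.165 + 6·0.165 + 7·0.185 + 7·0.185
 = 0.15 + 0.3 + 0.99 + 0.99 + 1.295 + 1.295
 = 5.02

5.02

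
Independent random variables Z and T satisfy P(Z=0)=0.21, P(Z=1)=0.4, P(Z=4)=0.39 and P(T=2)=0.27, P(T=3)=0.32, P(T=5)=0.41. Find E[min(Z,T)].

1.6246

E[min(Z,T)] = Σ_z Σ_t min(z,t) · P(Z=z)P(T=t)
 = 0·0.0567 + 0·0.0672 + 0·0.0861 + 1·0.108 + 1·0.128 + 1·0.164 + 2·0.1053 + 3·0.1248 + 4·0.1599
 = 0 + 0 + 0 + 0.108 + 0.128 + 0.164 + 0.2106 + 0.3744 + 0.6396
 = 1.6246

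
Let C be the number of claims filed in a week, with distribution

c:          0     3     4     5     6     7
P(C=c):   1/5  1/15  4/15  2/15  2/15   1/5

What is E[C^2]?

E[C^2] = Σ c^2·P(C=c)
 = 0·1/5 + 9·1/15 + 16·4/15 + 25·2/15 + 36·2/15 + 49·1/5
 = 0 + 3/5 + 64/15 + 10/3 + 24/5 + 49/5
 = 114/5

22.8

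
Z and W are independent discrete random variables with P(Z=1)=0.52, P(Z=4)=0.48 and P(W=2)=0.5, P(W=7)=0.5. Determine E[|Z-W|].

3.02

E[|Z-W|] = Σ_z Σ_w |z-w| · P(Z=z)P(W=w)
 = 1·0.26 + 6·0.26 + 2·0.24 + 3·0.24
 = 0.26 + 1.56 + 0.48 + 0.72
 = 3.02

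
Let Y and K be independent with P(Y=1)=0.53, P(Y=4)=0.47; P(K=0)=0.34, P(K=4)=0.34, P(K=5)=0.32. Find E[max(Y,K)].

E[max(Y,K)] = Σ_y Σ_k max(y,k) · P(Y=y)P(K=k)
 = 1·0.1802 + 4·0.1802 + 5·0.1696 + 4·0.1598 + 4·0.1598 + 5·0.1504
 = 0.1802 + 0.7208 + 0.848 + 0.6392 + 0.6392 + 0.752
 = 3.7794

3.7794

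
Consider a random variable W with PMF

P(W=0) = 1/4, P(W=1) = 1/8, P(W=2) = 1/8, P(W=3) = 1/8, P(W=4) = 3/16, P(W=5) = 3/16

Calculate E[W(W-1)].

7

E[W(W-1)] = Σ w(w-1)·P(W=w)
 = 0·1/4 + 0·1/8 + 2·1/8 + 6·1/8 + 12·3/16 + 20·3/16
 = 0 + 0 + 1/4 + 3/4 + 9/4 + 15/4
 = 7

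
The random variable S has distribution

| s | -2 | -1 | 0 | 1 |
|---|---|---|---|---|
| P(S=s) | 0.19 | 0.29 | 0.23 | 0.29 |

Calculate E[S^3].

-1.52

E[S^3] = Σ s^3·P(S=s)
 = (-8)·0.19 + (-1)·0.29 + 0·0.23 + 1·0.29
 = (-1.52) + (-0.29) + 0 + 0.29
 = -1.52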